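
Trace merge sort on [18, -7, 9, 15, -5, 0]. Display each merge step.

Divide and conquer:
  Merge [-7] + [9] -> [-7, 9]
  Merge [18] + [-7, 9] -> [-7, 9, 18]
  Merge [-5] + [0] -> [-5, 0]
  Merge [15] + [-5, 0] -> [-5, 0, 15]
  Merge [-7, 9, 18] + [-5, 0, 15] -> [-7, -5, 0, 9, 15, 18]


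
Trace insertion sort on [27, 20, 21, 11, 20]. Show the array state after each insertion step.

First element 27 is already 'sorted'
Insert 20: shifted 1 elements -> [20, 27, 21, 11, 20]
Insert 21: shifted 1 elements -> [20, 21, 27, 11, 20]
Insert 11: shifted 3 elements -> [11, 20, 21, 27, 20]
Insert 20: shifted 2 elements -> [11, 20, 20, 21, 27]


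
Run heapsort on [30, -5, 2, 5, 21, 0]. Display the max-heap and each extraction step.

Build heap: [30, 21, 2, 5, -5, 0]
Extract 30: [21, 5, 2, 0, -5, 30]
Extract 21: [5, 0, 2, -5, 21, 30]
Extract 5: [2, 0, -5, 5, 21, 30]
Extract 2: [0, -5, 2, 5, 21, 30]
Extract 0: [-5, 0, 2, 5, 21, 30]


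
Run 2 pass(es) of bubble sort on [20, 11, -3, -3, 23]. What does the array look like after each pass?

After pass 1: [11, -3, -3, 20, 23] (3 swaps)
After pass 2: [-3, -3, 11, 20, 23] (2 swaps)
Total swaps: 5


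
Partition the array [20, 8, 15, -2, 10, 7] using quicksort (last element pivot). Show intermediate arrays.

Partition 1: pivot=7 at index 1 -> [-2, 7, 15, 20, 10, 8]
Partition 2: pivot=8 at index 2 -> [-2, 7, 8, 20, 10, 15]
Partition 3: pivot=15 at index 4 -> [-2, 7, 8, 10, 15, 20]


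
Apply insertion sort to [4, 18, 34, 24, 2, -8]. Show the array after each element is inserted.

First element 4 is already 'sorted'
Insert 18: shifted 0 elements -> [4, 18, 34, 24, 2, -8]
Insert 34: shifted 0 elements -> [4, 18, 34, 24, 2, -8]
Insert 24: shifted 1 elements -> [4, 18, 24, 34, 2, -8]
Insert 2: shifted 4 elements -> [2, 4, 18, 24, 34, -8]
Insert -8: shifted 5 elements -> [-8, 2, 4, 18, 24, 34]


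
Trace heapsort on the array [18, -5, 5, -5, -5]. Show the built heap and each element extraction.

Build heap: [18, -5, 5, -5, -5]
Extract 18: [5, -5, -5, -5, 18]
Extract 5: [-5, -5, -5, 5, 18]
Extract -5: [-5, -5, -5, 5, 18]
Extract -5: [-5, -5, -5, 5, 18]


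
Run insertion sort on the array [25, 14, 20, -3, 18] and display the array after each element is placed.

First element 25 is already 'sorted'
Insert 14: shifted 1 elements -> [14, 25, 20, -3, 18]
Insert 20: shifted 1 elements -> [14, 20, 25, -3, 18]
Insert -3: shifted 3 elements -> [-3, 14, 20, 25, 18]
Insert 18: shifted 2 elements -> [-3, 14, 18, 20, 25]


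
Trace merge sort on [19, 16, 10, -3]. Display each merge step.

Divide and conquer:
  Merge [19] + [16] -> [16, 19]
  Merge [10] + [-3] -> [-3, 10]
  Merge [16, 19] + [-3, 10] -> [-3, 10, 16, 19]


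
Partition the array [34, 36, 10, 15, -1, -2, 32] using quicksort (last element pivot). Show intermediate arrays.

Partition 1: pivot=32 at index 4 -> [10, 15, -1, -2, 32, 36, 34]
Partition 2: pivot=-2 at index 0 -> [-2, 15, -1, 10, 32, 36, 34]
Partition 3: pivot=10 at index 2 -> [-2, -1, 10, 15, 32, 36, 34]
Partition 4: pivot=34 at index 5 -> [-2, -1, 10, 15, 32, 34, 36]


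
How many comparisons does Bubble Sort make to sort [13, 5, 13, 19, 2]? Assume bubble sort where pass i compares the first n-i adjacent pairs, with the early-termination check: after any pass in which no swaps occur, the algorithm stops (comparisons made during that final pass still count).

Pass 1: compare adjacent pairs (0,1)..(3,4) = 4 comparison(s), 2 swap(s) -> [5, 13, 13, 2, 19]
Pass 2: compare adjacent pairs (0,1)..(2,3) = 3 comparison(s), 1 swap(s) -> [5, 13, 2, 13, 19]
Pass 3: compare adjacent pairs (0,1)..(1,2) = 2 comparison(s), 1 swap(s) -> [5, 2, 13, 13, 19]
Pass 4: compare adjacent pairs (0,1)..(0,1) = 1 comparison(s), 1 swap(s) -> [2, 5, 13, 13, 19]
Every pass made at least one swap, so all n-1 passes run.
Total comparisons: 4 + 3 + 2 + 1 = 10


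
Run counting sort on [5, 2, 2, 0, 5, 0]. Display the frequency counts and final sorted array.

Count array: [2, 0, 2, 0, 0, 2]
(count[i] = number of elements equal to i)
Cumulative count: [2, 2, 4, 4, 4, 6]
Sorted: [0, 0, 2, 2, 5, 5]


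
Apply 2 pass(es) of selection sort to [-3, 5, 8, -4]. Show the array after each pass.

Pass 1: Select minimum -4 at index 3, swap -> [-4, 5, 8, -3]
Pass 2: Select minimum -3 at index 3, swap -> [-4, -3, 8, 5]


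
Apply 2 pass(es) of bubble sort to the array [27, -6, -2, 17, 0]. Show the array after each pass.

After pass 1: [-6, -2, 17, 0, 27] (4 swaps)
After pass 2: [-6, -2, 0, 17, 27] (1 swaps)
Total swaps: 5


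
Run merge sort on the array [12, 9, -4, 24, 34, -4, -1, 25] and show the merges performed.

Divide and conquer:
  Merge [12] + [9] -> [9, 12]
  Merge [-4] + [24] -> [-4, 24]
  Merge [9, 12] + [-4, 24] -> [-4, 9, 12, 24]
  Merge [34] + [-4] -> [-4, 34]
  Merge [-1] + [25] -> [-1, 25]
  Merge [-4, 34] + [-1, 25] -> [-4, -1, 25, 34]
  Merge [-4, 9, 12, 24] + [-4, -1, 25, 34] -> [-4, -4, -1, 9, 12, 24, 25, 34]


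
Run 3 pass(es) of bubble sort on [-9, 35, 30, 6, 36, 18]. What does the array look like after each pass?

After pass 1: [-9, 30, 6, 35, 18, 36] (3 swaps)
After pass 2: [-9, 6, 30, 18, 35, 36] (2 swaps)
After pass 3: [-9, 6, 18, 30, 35, 36] (1 swaps)
Total swaps: 6


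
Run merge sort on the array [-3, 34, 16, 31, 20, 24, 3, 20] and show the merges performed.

Divide and conquer:
  Merge [-3] + [34] -> [-3, 34]
  Merge [16] + [31] -> [16, 31]
  Merge [-3, 34] + [16, 31] -> [-3, 16, 31, 34]
  Merge [20] + [24] -> [20, 24]
  Merge [3] + [20] -> [3, 20]
  Merge [20, 24] + [3, 20] -> [3, 20, 20, 24]
  Merge [-3, 16, 31, 34] + [3, 20, 20, 24] -> [-3, 3, 16, 20, 20, 24, 31, 34]


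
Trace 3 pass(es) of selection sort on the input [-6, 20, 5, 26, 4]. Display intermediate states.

Pass 1: Select minimum -6 at index 0, swap -> [-6, 20, 5, 26, 4]
Pass 2: Select minimum 4 at index 4, swap -> [-6, 4, 5, 26, 20]
Pass 3: Select minimum 5 at index 2, swap -> [-6, 4, 5, 26, 20]


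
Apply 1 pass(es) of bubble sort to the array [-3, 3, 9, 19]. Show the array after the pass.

After pass 1: [-3, 3, 9, 19] (0 swaps)
Total swaps: 0


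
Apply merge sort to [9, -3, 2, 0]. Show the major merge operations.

Divide and conquer:
  Merge [9] + [-3] -> [-3, 9]
  Merge [2] + [0] -> [0, 2]
  Merge [-3, 9] + [0, 2] -> [-3, 0, 2, 9]


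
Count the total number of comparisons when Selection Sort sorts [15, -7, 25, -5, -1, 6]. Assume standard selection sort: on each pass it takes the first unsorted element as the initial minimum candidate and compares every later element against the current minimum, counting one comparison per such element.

Pass 1: scan indices 1..5 for the minimum = 5 comparison(s); min is -7, place at index 0 -> [-7, 15, 25, -5, -1, 6]
Pass 2: scan indices 2..5 for the minimum = 4 comparison(s); min is -5, place at index 1 -> [-7, -5, 25, 15, -1, 6]
Pass 3: scan indices 3..5 for the minimum = 3 comparison(s); min is -1, place at index 2 -> [-7, -5, -1, 15, 25, 6]
Pass 4: scan indices 4..5 for the minimum = 2 comparison(s); min is 6, place at index 3 -> [-7, -5, -1, 6, 25, 15]
Pass 5: scan indices 5..5 for the minimum = 1 comparison(s); min is 15, place at index 4 -> [-7, -5, -1, 6, 15, 25]
Selection sort always scans the whole unsorted suffix, so the count is (n-1) + (n-2) + ... + 1 = n(n-1)/2 = 6*5/2 = 15 regardless of the input order.
Total comparisons: 5 + 4 + 3 + 2 + 1 = 15


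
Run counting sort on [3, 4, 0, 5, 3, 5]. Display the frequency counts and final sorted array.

Count array: [1, 0, 0, 2, 1, 2]
(count[i] = number of elements equal to i)
Cumulative count: [1, 1, 1, 3, 4, 6]
Sorted: [0, 3, 3, 4, 5, 5]


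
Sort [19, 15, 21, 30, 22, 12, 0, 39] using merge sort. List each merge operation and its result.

Divide and conquer:
  Merge [19] + [15] -> [15, 19]
  Merge [21] + [30] -> [21, 30]
  Merge [15, 19] + [21, 30] -> [15, 19, 21, 30]
  Merge [22] + [12] -> [12, 22]
  Merge [0] + [39] -> [0, 39]
  Merge [12, 22] + [0, 39] -> [0, 12, 22, 39]
  Merge [15, 19, 21, 30] + [0, 12, 22, 39] -> [0, 12, 15, 19, 21, 22, 30, 39]


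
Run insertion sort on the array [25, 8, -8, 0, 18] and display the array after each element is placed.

First element 25 is already 'sorted'
Insert 8: shifted 1 elements -> [8, 25, -8, 0, 18]
Insert -8: shifted 2 elements -> [-8, 8, 25, 0, 18]
Insert 0: shifted 2 elements -> [-8, 0, 8, 25, 18]
Insert 18: shifted 1 elements -> [-8, 0, 8, 18, 25]


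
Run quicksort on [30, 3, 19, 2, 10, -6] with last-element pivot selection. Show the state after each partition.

Partition 1: pivot=-6 at index 0 -> [-6, 3, 19, 2, 10, 30]
Partition 2: pivot=30 at index 5 -> [-6, 3, 19, 2, 10, 30]
Partition 3: pivot=10 at index 3 -> [-6, 3, 2, 10, 19, 30]
Partition 4: pivot=2 at index 1 -> [-6, 2, 3, 10, 19, 30]


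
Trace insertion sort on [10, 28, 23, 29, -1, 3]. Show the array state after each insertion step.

First element 10 is already 'sorted'
Insert 28: shifted 0 elements -> [10, 28, 23, 29, -1, 3]
Insert 23: shifted 1 elements -> [10, 23, 28, 29, -1, 3]
Insert 29: shifted 0 elements -> [10, 23, 28, 29, -1, 3]
Insert -1: shifted 4 elements -> [-1, 10, 23, 28, 29, 3]
Insert 3: shifted 4 elements -> [-1, 3, 10, 23, 28, 29]


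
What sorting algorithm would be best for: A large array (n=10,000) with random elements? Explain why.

Best choice: Quicksort or Mergesort
Reason: Both have O(n log n) average case; quicksort has lower constant factors


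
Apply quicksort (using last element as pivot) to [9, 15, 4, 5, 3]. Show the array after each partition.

Partition 1: pivot=3 at index 0 -> [3, 15, 4, 5, 9]
Partition 2: pivot=9 at index 3 -> [3, 4, 5, 9, 15]
Partition 3: pivot=5 at index 2 -> [3, 4, 5, 9, 15]


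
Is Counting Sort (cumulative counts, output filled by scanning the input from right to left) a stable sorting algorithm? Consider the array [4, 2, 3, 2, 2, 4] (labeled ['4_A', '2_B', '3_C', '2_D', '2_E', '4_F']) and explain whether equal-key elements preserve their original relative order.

Trace Counting Sort on the labeled array (the key is the number; the letter only tracks identity):
  Counts for values 0..4: [0, 0, 3, 1, 2]
  Cumulative counts: [0, 0, 3, 4, 6]
  Scan right to left: place 4_F at output index 5
  Scan right to left: place 2_E at output index 2
  Scan right to left: place 2_D at output index 1
  Scan right to left: place 3_C at output index 3
  Scan right to left: place 2_B at output index 0
  Scan right to left: place 4_A at output index 4
  Output: [2_B, 2_D, 2_E, 3_C, 4_A, 4_F]
Equal keys:
  value 2: originally 2_B, 2_D, 2_E; after sorting 2_B, 2_D, 2_E -> order preserved
  value 4: originally 4_A, 4_F; after sorting 4_A, 4_F -> order preserved
All equal keys kept their original relative order. Counting Sort is stable: scanning the input right to left with decreasing cumulative counts places later duplicates at later output positions.
Answer: Stable


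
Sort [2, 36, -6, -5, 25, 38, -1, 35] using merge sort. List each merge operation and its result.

Divide and conquer:
  Merge [2] + [36] -> [2, 36]
  Merge [-6] + [-5] -> [-6, -5]
  Merge [2, 36] + [-6, -5] -> [-6, -5, 2, 36]
  Merge [25] + [38] -> [25, 38]
  Merge [-1] + [35] -> [-1, 35]
  Merge [25, 38] + [-1, 35] -> [-1, 25, 35, 38]
  Merge [-6, -5, 2, 36] + [-1, 25, 35, 38] -> [-6, -5, -1, 2, 25, 35, 36, 38]


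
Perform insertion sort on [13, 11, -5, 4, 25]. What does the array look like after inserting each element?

First element 13 is already 'sorted'
Insert 11: shifted 1 elements -> [11, 13, -5, 4, 25]
Insert -5: shifted 2 elements -> [-5, 11, 13, 4, 25]
Insert 4: shifted 2 elements -> [-5, 4, 11, 13, 25]
Insert 25: shifted 0 elements -> [-5, 4, 11, 13, 25]


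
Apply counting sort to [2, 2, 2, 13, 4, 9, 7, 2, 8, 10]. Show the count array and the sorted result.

Count array: [0, 0, 4, 0, 1, 0, 0, 1, 1, 1, 1, 0, 0, 1]
(count[i] = number of elements equal to i)
Cumulative count: [0, 0, 4, 4, 5, 5, 5, 6, 7, 8, 9, 9, 9, 10]
Sorted: [2, 2, 2, 2, 4, 7, 8, 9, 10, 13]


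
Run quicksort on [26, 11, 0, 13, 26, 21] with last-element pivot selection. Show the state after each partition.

Partition 1: pivot=21 at index 3 -> [11, 0, 13, 21, 26, 26]
Partition 2: pivot=13 at index 2 -> [11, 0, 13, 21, 26, 26]
Partition 3: pivot=0 at index 0 -> [0, 11, 13, 21, 26, 26]
Partition 4: pivot=26 at index 5 -> [0, 11, 13, 21, 26, 26]


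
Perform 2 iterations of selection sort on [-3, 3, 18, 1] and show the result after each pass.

Pass 1: Select minimum -3 at index 0, swap -> [-3, 3, 18, 1]
Pass 2: Select minimum 1 at index 3, swap -> [-3, 1, 18, 3]


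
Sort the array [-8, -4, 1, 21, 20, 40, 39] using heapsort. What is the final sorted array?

Build heap: [40, 21, 39, -4, 20, 1, -8]
Extract 40: [39, 21, 1, -4, 20, -8, 40]
Extract 39: [21, 20, 1, -4, -8, 39, 40]
Extract 21: [20, -4, 1, -8, 21, 39, 40]
Extract 20: [1, -4, -8, 20, 21, 39, 40]
Extract 1: [-4, -8, 1, 20, 21, 39, 40]
Extract -4: [-8, -4, 1, 20, 21, 39, 40]


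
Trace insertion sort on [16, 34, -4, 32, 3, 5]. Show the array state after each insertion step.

First element 16 is already 'sorted'
Insert 34: shifted 0 elements -> [16, 34, -4, 32, 3, 5]
Insert -4: shifted 2 elements -> [-4, 16, 34, 32, 3, 5]
Insert 32: shifted 1 elements -> [-4, 16, 32, 34, 3, 5]
Insert 3: shifted 3 elements -> [-4, 3, 16, 32, 34, 5]
Insert 5: shifted 3 elements -> [-4, 3, 5, 16, 32, 34]


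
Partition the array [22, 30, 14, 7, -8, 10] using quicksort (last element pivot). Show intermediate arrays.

Partition 1: pivot=10 at index 2 -> [7, -8, 10, 22, 30, 14]
Partition 2: pivot=-8 at index 0 -> [-8, 7, 10, 22, 30, 14]
Partition 3: pivot=14 at index 3 -> [-8, 7, 10, 14, 30, 22]
Partition 4: pivot=22 at index 4 -> [-8, 7, 10, 14, 22, 30]


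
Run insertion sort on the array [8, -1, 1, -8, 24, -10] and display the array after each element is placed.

First element 8 is already 'sorted'
Insert -1: shifted 1 elements -> [-1, 8, 1, -8, 24, -10]
Insert 1: shifted 1 elements -> [-1, 1, 8, -8, 24, -10]
Insert -8: shifted 3 elements -> [-8, -1, 1, 8, 24, -10]
Insert 24: shifted 0 elements -> [-8, -1, 1, 8, 24, -10]
Insert -10: shifted 5 elements -> [-10, -8, -1, 1, 8, 24]


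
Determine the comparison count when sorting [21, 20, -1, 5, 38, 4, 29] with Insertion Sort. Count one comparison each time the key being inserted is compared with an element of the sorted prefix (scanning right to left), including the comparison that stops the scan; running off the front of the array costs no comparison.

Insert 20: 21 > 20 (shift), reached front = 1 comparison(s) -> [20, 21, -1, 5, 38, 4, 29]
Insert -1: 21 > -1 (shift), 20 > -1 (shift), reached front = 2 comparison(s) -> [-1, 20, 21, 5, 38, 4, 29]
Insert 5: 21 > 5 (shift), 20 > 5 (shift), -1 <= 5 (stop) = 3 comparison(s) -> [-1, 5, 20, 21, 38, 4, 29]
Insert 38: 21 <= 38 (stop) = 1 comparison(s) -> [-1, 5, 20, 21, 38, 4, 29]
Insert 4: 38 > 4 (shift), 21 > 4 (shift), 20 > 4 (shift), 5 > 4 (shift), -1 <= 4 (stop) = 5 comparison(s) -> [-1, 4, 5, 20, 21, 38, 29]
Insert 29: 38 > 29 (shift), 21 <= 29 (stop) = 2 comparison(s) -> [-1, 4, 5, 20, 21, 29, 38]
Total comparisons: 1 + 2 + 3 + 1 + 5 + 2 = 14


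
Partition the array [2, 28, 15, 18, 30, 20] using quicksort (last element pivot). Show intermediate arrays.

Partition 1: pivot=20 at index 3 -> [2, 15, 18, 20, 30, 28]
Partition 2: pivot=18 at index 2 -> [2, 15, 18, 20, 30, 28]
Partition 3: pivot=15 at index 1 -> [2, 15, 18, 20, 30, 28]
Partition 4: pivot=28 at index 4 -> [2, 15, 18, 20, 28, 30]


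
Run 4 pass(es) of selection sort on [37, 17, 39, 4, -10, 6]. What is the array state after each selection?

Pass 1: Select minimum -10 at index 4, swap -> [-10, 17, 39, 4, 37, 6]
Pass 2: Select minimum 4 at index 3, swap -> [-10, 4, 39, 17, 37, 6]
Pass 3: Select minimum 6 at index 5, swap -> [-10, 4, 6, 17, 37, 39]
Pass 4: Select minimum 17 at index 3, swap -> [-10, 4, 6, 17, 37, 39]


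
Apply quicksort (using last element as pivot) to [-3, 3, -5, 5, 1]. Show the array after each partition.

Partition 1: pivot=1 at index 2 -> [-3, -5, 1, 5, 3]
Partition 2: pivot=-5 at index 0 -> [-5, -3, 1, 5, 3]
Partition 3: pivot=3 at index 3 -> [-5, -3, 1, 3, 5]


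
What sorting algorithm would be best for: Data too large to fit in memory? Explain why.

Best choice: External merge sort
Reason: Minimizes disk I/O by sequential reads/writes


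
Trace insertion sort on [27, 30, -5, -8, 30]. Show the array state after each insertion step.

First element 27 is already 'sorted'
Insert 30: shifted 0 elements -> [27, 30, -5, -8, 30]
Insert -5: shifted 2 elements -> [-5, 27, 30, -8, 30]
Insert -8: shifted 3 elements -> [-8, -5, 27, 30, 30]
Insert 30: shifted 0 elements -> [-8, -5, 27, 30, 30]


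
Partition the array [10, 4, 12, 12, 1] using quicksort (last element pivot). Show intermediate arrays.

Partition 1: pivot=1 at index 0 -> [1, 4, 12, 12, 10]
Partition 2: pivot=10 at index 2 -> [1, 4, 10, 12, 12]
Partition 3: pivot=12 at index 4 -> [1, 4, 10, 12, 12]


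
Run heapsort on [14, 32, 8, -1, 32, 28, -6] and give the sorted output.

Build heap: [32, 32, 28, -1, 14, 8, -6]
Extract 32: [32, 14, 28, -1, -6, 8, 32]
Extract 32: [28, 14, 8, -1, -6, 32, 32]
Extract 28: [14, -1, 8, -6, 28, 32, 32]
Extract 14: [8, -1, -6, 14, 28, 32, 32]
Extract 8: [-1, -6, 8, 14, 28, 32, 32]
Extract -1: [-6, -1, 8, 14, 28, 32, 32]


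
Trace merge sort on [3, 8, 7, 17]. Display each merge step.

Divide and conquer:
  Merge [3] + [8] -> [3, 8]
  Merge [7] + [17] -> [7, 17]
  Merge [3, 8] + [7, 17] -> [3, 7, 8, 17]


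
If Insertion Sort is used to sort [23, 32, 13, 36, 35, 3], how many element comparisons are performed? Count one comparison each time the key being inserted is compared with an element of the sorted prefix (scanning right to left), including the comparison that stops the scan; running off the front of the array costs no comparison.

Insert 32: 23 <= 32 (stop) = 1 comparison(s) -> [23, 32, 13, 36, 35, 3]
Insert 13: 32 > 13 (shift), 23 > 13 (shift), reached front = 2 comparison(s) -> [13, 23, 32, 36, 35, 3]
Insert 36: 32 <= 36 (stop) = 1 comparison(s) -> [13, 23, 32, 36, 35, 3]
Insert 35: 36 > 35 (shift), 32 <= 35 (stop) = 2 comparison(s) -> [13, 23, 32, 35, 36, 3]
Insert 3: 36 > 3 (shift), 35 > 3 (shift), 32 > 3 (shift), 23 > 3 (shift), 13 > 3 (shift), reached front = 5 comparison(s) -> [3, 13, 23, 32, 35, 36]
Total comparisons: 1 + 2 + 1 + 2 + 5 = 11


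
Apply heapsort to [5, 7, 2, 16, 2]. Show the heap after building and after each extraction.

Build heap: [16, 7, 2, 5, 2]
Extract 16: [7, 5, 2, 2, 16]
Extract 7: [5, 2, 2, 7, 16]
Extract 5: [2, 2, 5, 7, 16]
Extract 2: [2, 2, 5, 7, 16]


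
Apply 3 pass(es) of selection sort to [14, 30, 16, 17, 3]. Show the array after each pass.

Pass 1: Select minimum 3 at index 4, swap -> [3, 30, 16, 17, 14]
Pass 2: Select minimum 14 at index 4, swap -> [3, 14, 16, 17, 30]
Pass 3: Select minimum 16 at index 2, swap -> [3, 14, 16, 17, 30]


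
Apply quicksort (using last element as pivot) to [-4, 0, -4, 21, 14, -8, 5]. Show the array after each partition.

Partition 1: pivot=5 at index 4 -> [-4, 0, -4, -8, 5, 21, 14]
Partition 2: pivot=-8 at index 0 -> [-8, 0, -4, -4, 5, 21, 14]
Partition 3: pivot=-4 at index 2 -> [-8, -4, -4, 0, 5, 21, 14]
Partition 4: pivot=14 at index 5 -> [-8, -4, -4, 0, 5, 14, 21]


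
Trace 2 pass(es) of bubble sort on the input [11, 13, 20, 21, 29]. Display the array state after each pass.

After pass 1: [11, 13, 20, 21, 29] (0 swaps)
After pass 2: [11, 13, 20, 21, 29] (0 swaps)
Total swaps: 0


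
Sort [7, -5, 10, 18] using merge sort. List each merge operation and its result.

Divide and conquer:
  Merge [7] + [-5] -> [-5, 7]
  Merge [10] + [18] -> [10, 18]
  Merge [-5, 7] + [10, 18] -> [-5, 7, 10, 18]


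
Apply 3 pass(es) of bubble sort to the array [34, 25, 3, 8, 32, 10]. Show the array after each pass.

After pass 1: [25, 3, 8, 32, 10, 34] (5 swaps)
After pass 2: [3, 8, 25, 10, 32, 34] (3 swaps)
After pass 3: [3, 8, 10, 25, 32, 34] (1 swaps)
Total swaps: 9


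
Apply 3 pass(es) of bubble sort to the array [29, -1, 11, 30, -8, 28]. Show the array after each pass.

After pass 1: [-1, 11, 29, -8, 28, 30] (4 swaps)
After pass 2: [-1, 11, -8, 28, 29, 30] (2 swaps)
After pass 3: [-1, -8, 11, 28, 29, 30] (1 swaps)
Total swaps: 7


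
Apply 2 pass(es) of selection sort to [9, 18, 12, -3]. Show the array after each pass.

Pass 1: Select minimum -3 at index 3, swap -> [-3, 18, 12, 9]
Pass 2: Select minimum 9 at index 3, swap -> [-3, 9, 12, 18]


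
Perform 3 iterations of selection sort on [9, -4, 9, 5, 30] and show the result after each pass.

Pass 1: Select minimum -4 at index 1, swap -> [-4, 9, 9, 5, 30]
Pass 2: Select minimum 5 at index 3, swap -> [-4, 5, 9, 9, 30]
Pass 3: Select minimum 9 at index 2, swap -> [-4, 5, 9, 9, 30]


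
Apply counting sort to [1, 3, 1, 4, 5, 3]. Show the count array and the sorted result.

Count array: [0, 2, 0, 2, 1, 1]
(count[i] = number of elements equal to i)
Cumulative count: [0, 2, 2, 4, 5, 6]
Sorted: [1, 1, 3, 3, 4, 5]


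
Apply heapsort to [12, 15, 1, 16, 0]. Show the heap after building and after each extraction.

Build heap: [16, 15, 1, 12, 0]
Extract 16: [15, 12, 1, 0, 16]
Extract 15: [12, 0, 1, 15, 16]
Extract 12: [1, 0, 12, 15, 16]
Extract 1: [0, 1, 12, 15, 16]


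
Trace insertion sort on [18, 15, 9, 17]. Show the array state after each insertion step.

First element 18 is already 'sorted'
Insert 15: shifted 1 elements -> [15, 18, 9, 17]
Insert 9: shifted 2 elements -> [9, 15, 18, 17]
Insert 17: shifted 1 elements -> [9, 15, 17, 18]


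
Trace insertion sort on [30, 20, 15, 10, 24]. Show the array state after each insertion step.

First element 30 is already 'sorted'
Insert 20: shifted 1 elements -> [20, 30, 15, 10, 24]
Insert 15: shifted 2 elements -> [15, 20, 30, 10, 24]
Insert 10: shifted 3 elements -> [10, 15, 20, 30, 24]
Insert 24: shifted 1 elements -> [10, 15, 20, 24, 30]


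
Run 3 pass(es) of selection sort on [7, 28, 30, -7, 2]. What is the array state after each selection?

Pass 1: Select minimum -7 at index 3, swap -> [-7, 28, 30, 7, 2]
Pass 2: Select minimum 2 at index 4, swap -> [-7, 2, 30, 7, 28]
Pass 3: Select minimum 7 at index 3, swap -> [-7, 2, 7, 30, 28]


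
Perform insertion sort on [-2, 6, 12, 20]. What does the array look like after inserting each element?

First element -2 is already 'sorted'
Insert 6: shifted 0 elements -> [-2, 6, 12, 20]
Insert 12: shifted 0 elements -> [-2, 6, 12, 20]
Insert 20: shifted 0 elements -> [-2, 6, 12, 20]


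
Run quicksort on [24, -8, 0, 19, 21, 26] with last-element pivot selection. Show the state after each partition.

Partition 1: pivot=26 at index 5 -> [24, -8, 0, 19, 21, 26]
Partition 2: pivot=21 at index 3 -> [-8, 0, 19, 21, 24, 26]
Partition 3: pivot=19 at index 2 -> [-8, 0, 19, 21, 24, 26]
Partition 4: pivot=0 at index 1 -> [-8, 0, 19, 21, 24, 26]


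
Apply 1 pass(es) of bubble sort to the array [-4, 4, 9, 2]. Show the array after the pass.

After pass 1: [-4, 4, 2, 9] (1 swaps)
Total swaps: 1


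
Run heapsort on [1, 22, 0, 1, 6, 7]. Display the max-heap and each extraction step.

Build heap: [22, 6, 7, 1, 1, 0]
Extract 22: [7, 6, 0, 1, 1, 22]
Extract 7: [6, 1, 0, 1, 7, 22]
Extract 6: [1, 1, 0, 6, 7, 22]
Extract 1: [1, 0, 1, 6, 7, 22]
Extract 1: [0, 1, 1, 6, 7, 22]


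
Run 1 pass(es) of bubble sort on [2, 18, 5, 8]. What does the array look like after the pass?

After pass 1: [2, 5, 8, 18] (2 swaps)
Total swaps: 2


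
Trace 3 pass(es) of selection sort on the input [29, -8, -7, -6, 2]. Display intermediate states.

Pass 1: Select minimum -8 at index 1, swap -> [-8, 29, -7, -6, 2]
Pass 2: Select minimum -7 at index 2, swap -> [-8, -7, 29, -6, 2]
Pass 3: Select minimum -6 at index 3, swap -> [-8, -7, -6, 29, 2]


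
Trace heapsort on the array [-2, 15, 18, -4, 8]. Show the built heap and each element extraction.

Build heap: [18, 15, -2, -4, 8]
Extract 18: [15, 8, -2, -4, 18]
Extract 15: [8, -4, -2, 15, 18]
Extract 8: [-2, -4, 8, 15, 18]
Extract -2: [-4, -2, 8, 15, 18]


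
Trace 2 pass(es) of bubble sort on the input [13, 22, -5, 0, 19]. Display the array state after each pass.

After pass 1: [13, -5, 0, 19, 22] (3 swaps)
After pass 2: [-5, 0, 13, 19, 22] (2 swaps)
Total swaps: 5


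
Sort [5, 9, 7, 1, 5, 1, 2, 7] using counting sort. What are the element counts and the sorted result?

Count array: [0, 2, 1, 0, 0, 2, 0, 2, 0, 1]
(count[i] = number of elements equal to i)
Cumulative count: [0, 2, 3, 3, 3, 5, 5, 7, 7, 8]
Sorted: [1, 1, 2, 5, 5, 7, 7, 9]


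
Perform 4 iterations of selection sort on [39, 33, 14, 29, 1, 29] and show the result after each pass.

Pass 1: Select minimum 1 at index 4, swap -> [1, 33, 14, 29, 39, 29]
Pass 2: Select minimum 14 at index 2, swap -> [1, 14, 33, 29, 39, 29]
Pass 3: Select minimum 29 at index 3, swap -> [1, 14, 29, 33, 39, 29]
Pass 4: Select minimum 29 at index 5, swap -> [1, 14, 29, 29, 39, 33]


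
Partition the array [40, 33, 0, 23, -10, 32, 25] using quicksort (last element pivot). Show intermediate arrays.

Partition 1: pivot=25 at index 3 -> [0, 23, -10, 25, 40, 32, 33]
Partition 2: pivot=-10 at index 0 -> [-10, 23, 0, 25, 40, 32, 33]
Partition 3: pivot=0 at index 1 -> [-10, 0, 23, 25, 40, 32, 33]
Partition 4: pivot=33 at index 5 -> [-10, 0, 23, 25, 32, 33, 40]


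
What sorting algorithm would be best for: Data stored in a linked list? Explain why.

Best choice: Merge sort
Reason: Merge sort doesn't require random access; can be done in O(1) extra space for linked lists


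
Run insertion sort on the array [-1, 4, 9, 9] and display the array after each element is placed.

First element -1 is already 'sorted'
Insert 4: shifted 0 elements -> [-1, 4, 9, 9]
Insert 9: shifted 0 elements -> [-1, 4, 9, 9]
Insert 9: shifted 0 elements -> [-1, 4, 9, 9]


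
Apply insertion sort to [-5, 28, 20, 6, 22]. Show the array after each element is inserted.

First element -5 is already 'sorted'
Insert 28: shifted 0 elements -> [-5, 28, 20, 6, 22]
Insert 20: shifted 1 elements -> [-5, 20, 28, 6, 22]
Insert 6: shifted 2 elements -> [-5, 6, 20, 28, 22]
Insert 22: shifted 1 elements -> [-5, 6, 20, 22, 28]


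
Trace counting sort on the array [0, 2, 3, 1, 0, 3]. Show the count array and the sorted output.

Count array: [2, 1, 1, 2]
(count[i] = number of elements equal to i)
Cumulative count: [2, 3, 4, 6]
Sorted: [0, 0, 1, 2, 3, 3]


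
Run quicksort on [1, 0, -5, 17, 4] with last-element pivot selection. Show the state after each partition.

Partition 1: pivot=4 at index 3 -> [1, 0, -5, 4, 17]
Partition 2: pivot=-5 at index 0 -> [-5, 0, 1, 4, 17]
Partition 3: pivot=1 at index 2 -> [-5, 0, 1, 4, 17]


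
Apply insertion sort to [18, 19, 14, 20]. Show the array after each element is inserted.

First element 18 is already 'sorted'
Insert 19: shifted 0 elements -> [18, 19, 14, 20]
Insert 14: shifted 2 elements -> [14, 18, 19, 20]
Insert 20: shifted 0 elements -> [14, 18, 19, 20]


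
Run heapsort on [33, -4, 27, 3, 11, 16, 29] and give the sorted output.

Build heap: [33, 11, 29, 3, -4, 16, 27]
Extract 33: [29, 11, 27, 3, -4, 16, 33]
Extract 29: [27, 11, 16, 3, -4, 29, 33]
Extract 27: [16, 11, -4, 3, 27, 29, 33]
Extract 16: [11, 3, -4, 16, 27, 29, 33]
Extract 11: [3, -4, 11, 16, 27, 29, 33]
Extract 3: [-4, 3, 11, 16, 27, 29, 33]


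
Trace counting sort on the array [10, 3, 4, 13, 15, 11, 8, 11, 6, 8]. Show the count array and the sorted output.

Count array: [0, 0, 0, 1, 1, 0, 1, 0, 2, 0, 1, 2, 0, 1, 0, 1]
(count[i] = number of elements equal to i)
Cumulative count: [0, 0, 0, 1, 2, 2, 3, 3, 5, 5, 6, 8, 8, 9, 9, 10]
Sorted: [3, 4, 6, 8, 8, 10, 11, 11, 13, 15]


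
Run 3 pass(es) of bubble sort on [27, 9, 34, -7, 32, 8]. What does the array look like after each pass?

After pass 1: [9, 27, -7, 32, 8, 34] (4 swaps)
After pass 2: [9, -7, 27, 8, 32, 34] (2 swaps)
After pass 3: [-7, 9, 8, 27, 32, 34] (2 swaps)
Total swaps: 8


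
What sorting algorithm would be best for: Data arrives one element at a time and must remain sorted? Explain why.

Best choice: Insertion sort
Reason: Insertion sort naturally handles online/streaming input by inserting each new element into sorted position


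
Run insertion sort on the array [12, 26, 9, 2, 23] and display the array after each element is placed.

First element 12 is already 'sorted'
Insert 26: shifted 0 elements -> [12, 26, 9, 2, 23]
Insert 9: shifted 2 elements -> [9, 12, 26, 2, 23]
Insert 2: shifted 3 elements -> [2, 9, 12, 26, 23]
Insert 23: shifted 1 elements -> [2, 9, 12, 23, 26]


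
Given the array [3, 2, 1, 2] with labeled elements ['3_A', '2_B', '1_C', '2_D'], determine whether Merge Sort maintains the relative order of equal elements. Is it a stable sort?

Trace Merge Sort on the labeled array (the key is the number; the letter only tracks identity):
  Merge [3_A] + [2_B] -> [2_B, 3_A]
  Merge [1_C] + [2_D] -> [1_C, 2_D]
  Merge [2_B, 3_A] + [1_C, 2_D] -> [1_C, 2_B, 2_D, 3_A]
Final order: [1_C, 2_B, 2_D, 3_A]
Equal keys:
  value 2: originally 2_B, 2_D; after sorting 2_B, 2_D -> order preserved
All equal keys kept their original relative order. Merge Sort is stable: when the heads of the two halves are equal the merge takes from the left half first.
Answer: Stable


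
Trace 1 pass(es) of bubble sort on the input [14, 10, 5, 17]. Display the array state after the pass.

After pass 1: [10, 5, 14, 17] (2 swaps)
Total swaps: 2


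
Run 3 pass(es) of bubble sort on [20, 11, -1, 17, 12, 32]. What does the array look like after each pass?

After pass 1: [11, -1, 17, 12, 20, 32] (4 swaps)
After pass 2: [-1, 11, 12, 17, 20, 32] (2 swaps)
After pass 3: [-1, 11, 12, 17, 20, 32] (0 swaps)
Total swaps: 6


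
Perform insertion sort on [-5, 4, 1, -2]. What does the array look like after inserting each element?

First element -5 is already 'sorted'
Insert 4: shifted 0 elements -> [-5, 4, 1, -2]
Insert 1: shifted 1 elements -> [-5, 1, 4, -2]
Insert -2: shifted 2 elements -> [-5, -2, 1, 4]


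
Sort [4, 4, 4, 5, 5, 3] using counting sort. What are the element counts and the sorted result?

Count array: [0, 0, 0, 1, 3, 2]
(count[i] = number of elements equal to i)
Cumulative count: [0, 0, 0, 1, 4, 6]
Sorted: [3, 4, 4, 4, 5, 5]


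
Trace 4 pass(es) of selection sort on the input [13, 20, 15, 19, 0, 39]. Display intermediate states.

Pass 1: Select minimum 0 at index 4, swap -> [0, 20, 15, 19, 13, 39]
Pass 2: Select minimum 13 at index 4, swap -> [0, 13, 15, 19, 20, 39]
Pass 3: Select minimum 15 at index 2, swap -> [0, 13, 15, 19, 20, 39]
Pass 4: Select minimum 19 at index 3, swap -> [0, 13, 15, 19, 20, 39]


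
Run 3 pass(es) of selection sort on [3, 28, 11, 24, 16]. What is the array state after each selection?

Pass 1: Select minimum 3 at index 0, swap -> [3, 28, 11, 24, 16]
Pass 2: Select minimum 11 at index 2, swap -> [3, 11, 28, 24, 16]
Pass 3: Select minimum 16 at index 4, swap -> [3, 11, 16, 24, 28]


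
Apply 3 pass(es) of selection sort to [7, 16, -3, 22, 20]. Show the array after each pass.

Pass 1: Select minimum -3 at index 2, swap -> [-3, 16, 7, 22, 20]
Pass 2: Select minimum 7 at index 2, swap -> [-3, 7, 16, 22, 20]
Pass 3: Select minimum 16 at index 2, swap -> [-3, 7, 16, 22, 20]


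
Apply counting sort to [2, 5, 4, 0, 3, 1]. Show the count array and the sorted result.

Count array: [1, 1, 1, 1, 1, 1]
(count[i] = number of elements equal to i)
Cumulative count: [1, 2, 3, 4, 5, 6]
Sorted: [0, 1, 2, 3, 4, 5]


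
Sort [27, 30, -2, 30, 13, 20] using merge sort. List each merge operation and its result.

Divide and conquer:
  Merge [30] + [-2] -> [-2, 30]
  Merge [27] + [-2, 30] -> [-2, 27, 30]
  Merge [13] + [20] -> [13, 20]
  Merge [30] + [13, 20] -> [13, 20, 30]
  Merge [-2, 27, 30] + [13, 20, 30] -> [-2, 13, 20, 27, 30, 30]


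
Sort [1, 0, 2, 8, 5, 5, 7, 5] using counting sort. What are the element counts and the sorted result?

Count array: [1, 1, 1, 0, 0, 3, 0, 1, 1]
(count[i] = number of elements equal to i)
Cumulative count: [1, 2, 3, 3, 3, 6, 6, 7, 8]
Sorted: [0, 1, 2, 5, 5, 5, 7, 8]


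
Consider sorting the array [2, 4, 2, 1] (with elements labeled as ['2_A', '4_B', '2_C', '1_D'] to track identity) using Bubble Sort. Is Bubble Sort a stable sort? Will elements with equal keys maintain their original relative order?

Trace Bubble Sort on the labeled array (the key is the number; the letter only tracks identity):
  After pass 1: [2_A, 2_C, 1_D, 4_B]
  After pass 2: [2_A, 1_D, 2_C, 4_B]
  After pass 3: [1_D, 2_A, 2_C, 4_B]
Final order: [1_D, 2_A, 2_C, 4_B]
Equal keys:
  value 2: originally 2_A, 2_C; after sorting 2_A, 2_C -> order preserved
All equal keys kept their original relative order. Bubble Sort is stable: it only swaps adjacent elements when the left one is strictly greater, so equal keys never move past each other.
Answer: Stable


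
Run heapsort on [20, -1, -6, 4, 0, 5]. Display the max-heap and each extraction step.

Build heap: [20, 4, 5, -1, 0, -6]
Extract 20: [5, 4, -6, -1, 0, 20]
Extract 5: [4, 0, -6, -1, 5, 20]
Extract 4: [0, -1, -6, 4, 5, 20]
Extract 0: [-1, -6, 0, 4, 5, 20]
Extract -1: [-6, -1, 0, 4, 5, 20]


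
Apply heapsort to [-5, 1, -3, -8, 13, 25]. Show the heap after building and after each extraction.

Build heap: [25, 13, -3, -8, 1, -5]
Extract 25: [13, 1, -3, -8, -5, 25]
Extract 13: [1, -5, -3, -8, 13, 25]
Extract 1: [-3, -5, -8, 1, 13, 25]
Extract -3: [-5, -8, -3, 1, 13, 25]
Extract -5: [-8, -5, -3, 1, 13, 25]


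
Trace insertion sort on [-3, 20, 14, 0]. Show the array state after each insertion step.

First element -3 is already 'sorted'
Insert 20: shifted 0 elements -> [-3, 20, 14, 0]
Insert 14: shifted 1 elements -> [-3, 14, 20, 0]
Insert 0: shifted 2 elements -> [-3, 0, 14, 20]


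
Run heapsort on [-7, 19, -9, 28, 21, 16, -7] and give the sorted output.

Build heap: [28, 21, 16, 19, -7, -9, -7]
Extract 28: [21, 19, 16, -7, -7, -9, 28]
Extract 21: [19, -7, 16, -9, -7, 21, 28]
Extract 19: [16, -7, -7, -9, 19, 21, 28]
Extract 16: [-7, -9, -7, 16, 19, 21, 28]
Extract -7: [-7, -9, -7, 16, 19, 21, 28]
Extract -7: [-9, -7, -7, 16, 19, 21, 28]


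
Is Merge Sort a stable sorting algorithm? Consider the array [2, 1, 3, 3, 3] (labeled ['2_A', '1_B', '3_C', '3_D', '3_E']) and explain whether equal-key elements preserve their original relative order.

Trace Merge Sort on the labeled array (the key is the number; the letter only tracks identity):
  Merge [2_A] + [1_B] -> [1_B, 2_A]
  Merge [3_D] + [3_E] -> [3_D, 3_E]
  Merge [3_C] + [3_D, 3_E] -> [3_C, 3_D, 3_E]
  Merge [1_B, 2_A] + [3_C, 3_D, 3_E] -> [1_B, 2_A, 3_C, 3_D, 3_E]
Final order: [1_B, 2_A, 3_C, 3_D, 3_E]
Equal keys:
  value 3: originally 3_C, 3_D, 3_E; after sorting 3_C, 3_D, 3_E -> order preserved
All equal keys kept their original relative order. Merge Sort is stable: when the heads of the two halves are equal the merge takes from the left half first.
Answer: Stable


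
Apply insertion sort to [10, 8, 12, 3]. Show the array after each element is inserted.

First element 10 is already 'sorted'
Insert 8: shifted 1 elements -> [8, 10, 12, 3]
Insert 12: shifted 0 elements -> [8, 10, 12, 3]
Insert 3: shifted 3 elements -> [3, 8, 10, 12]


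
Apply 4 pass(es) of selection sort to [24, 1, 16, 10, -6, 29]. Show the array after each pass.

Pass 1: Select minimum -6 at index 4, swap -> [-6, 1, 16, 10, 24, 29]
Pass 2: Select minimum 1 at index 1, swap -> [-6, 1, 16, 10, 24, 29]
Pass 3: Select minimum 10 at index 3, swap -> [-6, 1, 10, 16, 24, 29]
Pass 4: Select minimum 16 at index 3, swap -> [-6, 1, 10, 16, 24, 29]


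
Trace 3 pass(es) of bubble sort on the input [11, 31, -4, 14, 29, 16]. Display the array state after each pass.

After pass 1: [11, -4, 14, 29, 16, 31] (4 swaps)
After pass 2: [-4, 11, 14, 16, 29, 31] (2 swaps)
After pass 3: [-4, 11, 14, 16, 29, 31] (0 swaps)
Total swaps: 6


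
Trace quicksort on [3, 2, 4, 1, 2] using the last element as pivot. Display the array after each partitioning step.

Partition 1: pivot=2 at index 2 -> [2, 1, 2, 3, 4]
Partition 2: pivot=1 at index 0 -> [1, 2, 2, 3, 4]
Partition 3: pivot=4 at index 4 -> [1, 2, 2, 3, 4]


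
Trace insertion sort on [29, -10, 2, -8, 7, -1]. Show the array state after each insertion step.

First element 29 is already 'sorted'
Insert -10: shifted 1 elements -> [-10, 29, 2, -8, 7, -1]
Insert 2: shifted 1 elements -> [-10, 2, 29, -8, 7, -1]
Insert -8: shifted 2 elements -> [-10, -8, 2, 29, 7, -1]
Insert 7: shifted 1 elements -> [-10, -8, 2, 7, 29, -1]
Insert -1: shifted 3 elements -> [-10, -8, -1, 2, 7, 29]


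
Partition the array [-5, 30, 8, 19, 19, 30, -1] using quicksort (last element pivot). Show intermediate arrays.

Partition 1: pivot=-1 at index 1 -> [-5, -1, 8, 19, 19, 30, 30]
Partition 2: pivot=30 at index 6 -> [-5, -1, 8, 19, 19, 30, 30]
Partition 3: pivot=30 at index 5 -> [-5, -1, 8, 19, 19, 30, 30]
Partition 4: pivot=19 at index 4 -> [-5, -1, 8, 19, 19, 30, 30]
Partition 5: pivot=19 at index 3 -> [-5, -1, 8, 19, 19, 30, 30]


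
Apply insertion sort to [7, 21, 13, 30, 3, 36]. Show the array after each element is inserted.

First element 7 is already 'sorted'
Insert 21: shifted 0 elements -> [7, 21, 13, 30, 3, 36]
Insert 13: shifted 1 elements -> [7, 13, 21, 30, 3, 36]
Insert 30: shifted 0 elements -> [7, 13, 21, 30, 3, 36]
Insert 3: shifted 4 elements -> [3, 7, 13, 21, 30, 36]
Insert 36: shifted 0 elements -> [3, 7, 13, 21, 30, 36]


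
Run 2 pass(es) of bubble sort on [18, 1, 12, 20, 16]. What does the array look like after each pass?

After pass 1: [1, 12, 18, 16, 20] (3 swaps)
After pass 2: [1, 12, 16, 18, 20] (1 swaps)
Total swaps: 4


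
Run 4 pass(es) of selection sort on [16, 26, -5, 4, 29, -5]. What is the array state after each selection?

Pass 1: Select minimum -5 at index 2, swap -> [-5, 26, 16, 4, 29, -5]
Pass 2: Select minimum -5 at index 5, swap -> [-5, -5, 16, 4, 29, 26]
Pass 3: Select minimum 4 at index 3, swap -> [-5, -5, 4, 16, 29, 26]
Pass 4: Select minimum 16 at index 3, swap -> [-5, -5, 4, 16, 29, 26]


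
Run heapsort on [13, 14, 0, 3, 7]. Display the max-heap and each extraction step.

Build heap: [14, 13, 0, 3, 7]
Extract 14: [13, 7, 0, 3, 14]
Extract 13: [7, 3, 0, 13, 14]
Extract 7: [3, 0, 7, 13, 14]
Extract 3: [0, 3, 7, 13, 14]


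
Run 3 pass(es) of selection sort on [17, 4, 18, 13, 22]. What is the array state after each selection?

Pass 1: Select minimum 4 at index 1, swap -> [4, 17, 18, 13, 22]
Pass 2: Select minimum 13 at index 3, swap -> [4, 13, 18, 17, 22]
Pass 3: Select minimum 17 at index 3, swap -> [4, 13, 17, 18, 22]


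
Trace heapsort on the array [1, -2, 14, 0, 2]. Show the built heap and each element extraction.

Build heap: [14, 2, 1, 0, -2]
Extract 14: [2, 0, 1, -2, 14]
Extract 2: [1, 0, -2, 2, 14]
Extract 1: [0, -2, 1, 2, 14]
Extract 0: [-2, 0, 1, 2, 14]


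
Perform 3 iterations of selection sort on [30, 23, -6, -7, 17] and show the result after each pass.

Pass 1: Select minimum -7 at index 3, swap -> [-7, 23, -6, 30, 17]
Pass 2: Select minimum -6 at index 2, swap -> [-7, -6, 23, 30, 17]
Pass 3: Select minimum 17 at index 4, swap -> [-7, -6, 17, 30, 23]


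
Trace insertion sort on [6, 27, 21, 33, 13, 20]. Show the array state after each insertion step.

First element 6 is already 'sorted'
Insert 27: shifted 0 elements -> [6, 27, 21, 33, 13, 20]
Insert 21: shifted 1 elements -> [6, 21, 27, 33, 13, 20]
Insert 33: shifted 0 elements -> [6, 21, 27, 33, 13, 20]
Insert 13: shifted 3 elements -> [6, 13, 21, 27, 33, 20]
Insert 20: shifted 3 elements -> [6, 13, 20, 21, 27, 33]


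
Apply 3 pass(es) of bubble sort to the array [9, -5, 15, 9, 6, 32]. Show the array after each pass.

After pass 1: [-5, 9, 9, 6, 15, 32] (3 swaps)
After pass 2: [-5, 9, 6, 9, 15, 32] (1 swaps)
After pass 3: [-5, 6, 9, 9, 15, 32] (1 swaps)
Total swaps: 5
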